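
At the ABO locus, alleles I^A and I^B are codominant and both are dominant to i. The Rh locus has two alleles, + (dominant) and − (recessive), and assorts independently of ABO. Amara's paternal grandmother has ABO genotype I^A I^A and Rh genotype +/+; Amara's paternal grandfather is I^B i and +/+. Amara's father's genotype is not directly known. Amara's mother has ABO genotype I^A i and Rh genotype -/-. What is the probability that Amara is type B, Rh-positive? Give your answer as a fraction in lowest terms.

1/8

Amara's father's ABO genotype from I^A I^A × I^B i: 1/2 I^A I^B, 1/2 I^A i.
Crossing each possibility with the mother I^A i and summing P(type B): 1/2·1/4 + 1/2·0 = 1/8.
Similarly for Rh via the father's Rh distribution: P(Rh+) = 1.
Independent loci: 1/8 × 1 = 1/8.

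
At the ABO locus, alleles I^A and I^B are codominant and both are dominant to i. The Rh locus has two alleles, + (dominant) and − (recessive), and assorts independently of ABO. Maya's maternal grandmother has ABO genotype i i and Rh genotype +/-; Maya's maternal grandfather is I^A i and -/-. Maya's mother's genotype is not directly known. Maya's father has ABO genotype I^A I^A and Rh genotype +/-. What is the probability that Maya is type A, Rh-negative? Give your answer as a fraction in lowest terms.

Maya's mother's ABO genotype from i i × I^A i: 1/2 I^A i, 1/2 i i.
Crossing each possibility with the father I^A I^A and summing P(type A): 1/2·1 + 1/2·1 = 1.
Similarly for Rh via the mother's Rh distribution: P(Rh-) = 3/8.
Independent loci: 1 × 3/8 = 3/8.

3/8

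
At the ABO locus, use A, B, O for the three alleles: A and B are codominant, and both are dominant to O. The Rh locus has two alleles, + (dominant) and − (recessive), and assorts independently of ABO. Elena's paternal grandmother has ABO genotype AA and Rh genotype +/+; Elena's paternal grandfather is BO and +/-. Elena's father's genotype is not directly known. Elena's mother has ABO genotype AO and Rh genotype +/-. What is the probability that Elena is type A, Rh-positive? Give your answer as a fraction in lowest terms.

35/64

Elena's father's ABO genotype from AA × BO: 1/2 AB, 1/2 AO.
Crossing each possibility with the mother AO and summing P(type A): 1/2·1/2 + 1/2·3/4 = 5/8.
Similarly for Rh via the father's Rh distribution: P(Rh+) = 7/8.
Independent loci: 5/8 × 7/8 = 35/64.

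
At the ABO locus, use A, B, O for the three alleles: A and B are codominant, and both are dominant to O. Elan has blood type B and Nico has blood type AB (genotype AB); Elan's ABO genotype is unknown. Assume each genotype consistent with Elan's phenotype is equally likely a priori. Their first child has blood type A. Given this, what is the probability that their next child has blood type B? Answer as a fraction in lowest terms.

Possible genotypes: Elan ∈ {BB, BO}; Nico ∈ {AB}.
Weight each parental genotype pair by prior × P(type-A child):
  BO × AB: posterior weight 1; P(next child type B) = 1/2.
Weighted sum = 1/2.

1/2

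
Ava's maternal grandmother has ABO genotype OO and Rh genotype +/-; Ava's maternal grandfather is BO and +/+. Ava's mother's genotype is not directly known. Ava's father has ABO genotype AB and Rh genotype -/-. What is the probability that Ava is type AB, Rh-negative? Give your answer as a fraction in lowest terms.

Ava's mother's ABO genotype from OO × BO: 1/2 BO, 1/2 OO.
Crossing each possibility with the father AB and summing P(type AB): 1/2·1/4 + 1/2·0 = 1/8.
Similarly for Rh via the mother's Rh distribution: P(Rh-) = 1/4.
Independent loci: 1/8 × 1/4 = 1/32.

1/32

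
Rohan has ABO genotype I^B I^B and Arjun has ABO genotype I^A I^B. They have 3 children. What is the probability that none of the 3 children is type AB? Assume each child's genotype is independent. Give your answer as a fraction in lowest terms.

ABO cross I^B I^B × I^A I^B → 1/2 B, 1/2 AB.
So P(type AB) = 1/2 per child.
P(not type AB) = 1/2 for one child; (1/2)^3 = 1/8.

1/8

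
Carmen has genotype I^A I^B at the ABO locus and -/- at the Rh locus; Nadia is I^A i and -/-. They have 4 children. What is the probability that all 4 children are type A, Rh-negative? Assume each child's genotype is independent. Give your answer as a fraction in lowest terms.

ABO cross I^A I^B × I^A i → 1/2 A, 1/4 B, 1/4 AB.
Rh cross -/- × -/- → 1 Rh-; so P(type A, Rh-negative) = 1/2 × 1 = 1/2 per child.
All 4 independent: (1/2)^4 = 1/16.

1/16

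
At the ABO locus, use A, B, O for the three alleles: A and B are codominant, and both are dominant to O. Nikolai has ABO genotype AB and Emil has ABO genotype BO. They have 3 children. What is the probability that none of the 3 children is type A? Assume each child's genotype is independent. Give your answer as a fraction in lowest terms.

ABO cross AB × BO → 1/4 A, 1/2 B, 1/4 AB.
So P(type A) = 1/4 per child.
P(not type A) = 3/4 for one child; (3/4)^3 = 27/64.

27/64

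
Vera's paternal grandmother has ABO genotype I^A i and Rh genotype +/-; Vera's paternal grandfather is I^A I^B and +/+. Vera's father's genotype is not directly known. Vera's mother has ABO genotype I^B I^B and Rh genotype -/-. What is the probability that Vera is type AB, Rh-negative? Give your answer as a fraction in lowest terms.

Vera's father's ABO genotype from I^A i × I^A I^B: 1/4 I^A I^A, 1/4 I^A I^B, 1/4 I^A i, 1/4 I^B i.
Crossing each possibility with the mother I^B I^B and summing P(type AB): 1/4·1 + 1/4·1/2 + 1/4·1/2 + 1/4·0 = 1/2.
Similarly for Rh via the father's Rh distribution: P(Rh-) = 1/4.
Independent loci: 1/2 × 1/4 = 1/8.

1/8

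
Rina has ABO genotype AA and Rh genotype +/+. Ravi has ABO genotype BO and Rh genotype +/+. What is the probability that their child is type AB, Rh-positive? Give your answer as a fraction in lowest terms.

1/2

ABO cross AA × BO → offspring phenotypes: 1/2 A, 1/2 AB.
Rh cross +/+ × +/+ → 1 Rh+.
Independent loci: P(type AB, Rh-positive) = 1/2 × 1 = 1/2.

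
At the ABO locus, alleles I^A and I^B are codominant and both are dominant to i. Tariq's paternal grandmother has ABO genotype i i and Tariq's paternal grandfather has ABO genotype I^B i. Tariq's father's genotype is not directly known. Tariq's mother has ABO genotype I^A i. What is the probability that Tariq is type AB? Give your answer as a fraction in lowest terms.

Tariq's father's ABO genotype from i i × I^B i: 1/2 I^B i, 1/2 i i.
Crossing each possibility with the mother I^A i and summing P(type AB): 1/2·1/4 + 1/2·0 = 1/8.

1/8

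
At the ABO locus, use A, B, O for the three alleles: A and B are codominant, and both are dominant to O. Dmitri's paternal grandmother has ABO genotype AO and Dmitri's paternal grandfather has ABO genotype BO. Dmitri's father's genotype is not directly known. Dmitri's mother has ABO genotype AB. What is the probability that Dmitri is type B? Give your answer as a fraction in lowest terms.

3/8

Dmitri's father's ABO genotype from AO × BO: 1/4 AB, 1/4 AO, 1/4 BO, 1/4 OO.
Crossing each possibility with the mother AB and summing P(type B): 1/4·1/4 + 1/4·1/4 + 1/4·1/2 + 1/4·1/2 = 3/8.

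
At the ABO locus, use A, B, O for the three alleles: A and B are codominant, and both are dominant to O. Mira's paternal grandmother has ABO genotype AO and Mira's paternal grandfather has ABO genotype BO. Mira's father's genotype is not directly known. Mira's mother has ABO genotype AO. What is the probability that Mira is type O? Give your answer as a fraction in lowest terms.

1/4

Mira's father's ABO genotype from AO × BO: 1/4 AB, 1/4 AO, 1/4 BO, 1/4 OO.
Crossing each possibility with the mother AO and summing P(type O): 1/4·0 + 1/4·1/4 + 1/4·1/4 + 1/4·1/2 = 1/4.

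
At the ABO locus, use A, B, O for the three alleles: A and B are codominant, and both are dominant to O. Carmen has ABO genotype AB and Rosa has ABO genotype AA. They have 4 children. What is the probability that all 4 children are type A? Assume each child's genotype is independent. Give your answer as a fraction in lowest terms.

ABO cross AB × AA → 1/2 A, 1/2 AB.
So P(type A) = 1/2 per child.
All 4 independent: (1/2)^4 = 1/16.

1/16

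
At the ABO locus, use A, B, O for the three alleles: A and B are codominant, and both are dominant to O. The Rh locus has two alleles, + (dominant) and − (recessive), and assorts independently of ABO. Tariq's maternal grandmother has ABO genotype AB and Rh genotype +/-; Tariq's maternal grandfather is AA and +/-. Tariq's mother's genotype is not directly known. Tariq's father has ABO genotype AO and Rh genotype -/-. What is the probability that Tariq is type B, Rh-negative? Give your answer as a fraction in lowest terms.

1/16

Tariq's mother's ABO genotype from AB × AA: 1/2 AA, 1/2 AB.
Crossing each possibility with the father AO and summing P(type B): 1/2·0 + 1/2·1/4 = 1/8.
Similarly for Rh via the mother's Rh distribution: P(Rh-) = 1/2.
Independent loci: 1/8 × 1/2 = 1/16.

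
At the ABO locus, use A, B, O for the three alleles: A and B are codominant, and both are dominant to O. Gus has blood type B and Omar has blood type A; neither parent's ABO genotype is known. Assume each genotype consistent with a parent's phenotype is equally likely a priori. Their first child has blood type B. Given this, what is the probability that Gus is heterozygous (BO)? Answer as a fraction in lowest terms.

Possible genotypes: Gus ∈ {BB, BO}; Omar ∈ {AA, AO}.
Weight each parental genotype pair by prior × P(type-B child):
  BB × AO: posterior weight 2/3.
  BO × AO: posterior weight 1/3.
Sum the posterior weight over pairs where Gus is BO: 1/3.

1/3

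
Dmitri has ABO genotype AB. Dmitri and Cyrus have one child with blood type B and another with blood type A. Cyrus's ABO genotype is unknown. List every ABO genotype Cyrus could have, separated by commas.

For each candidate genotype of Cyrus, check whether crossing it with AB can produce every observed child phenotype.
  AA → possible child types {A, AB} ✗
  AB → possible child types {A, B, AB} ✓
  AO → possible child types {A, B, AB} ✓
  BB → possible child types {B, AB} ✗
  BO → possible child types {A, B, AB} ✓
  OO → possible child types {A, B} ✓

AB, AO, BO, OO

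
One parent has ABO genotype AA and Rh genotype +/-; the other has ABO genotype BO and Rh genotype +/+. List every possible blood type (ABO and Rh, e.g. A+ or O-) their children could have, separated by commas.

Gametes from AA × BO give offspring ABO genotypes AB, AO, i.e. phenotypes A, AB.
Rh cross +/- × +/+ → phenotypes Rh+.
Combining independently: A+, AB+.

A+, AB+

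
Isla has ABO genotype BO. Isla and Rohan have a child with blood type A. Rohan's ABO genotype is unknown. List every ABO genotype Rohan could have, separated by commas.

For each candidate genotype of Rohan, check whether crossing it with BO can produce every observed child phenotype.
  AA → possible child types {A, AB} ✓
  AB → possible child types {A, B, AB} ✓
  AO → possible child types {O, A, B, AB} ✓
  BB → possible child types {B} ✗
  BO → possible child types {O, B} ✗
  OO → possible child types {O, B} ✗

AA, AB, AO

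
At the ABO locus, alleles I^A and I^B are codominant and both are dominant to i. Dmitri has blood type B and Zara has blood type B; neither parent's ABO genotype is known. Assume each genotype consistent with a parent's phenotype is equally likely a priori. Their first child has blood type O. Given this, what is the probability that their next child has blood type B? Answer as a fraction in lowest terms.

3/4

Possible genotypes: Dmitri ∈ {I^B I^B, I^B i}; Zara ∈ {I^B I^B, I^B i}.
Weight each parental genotype pair by prior × P(type-O child):
  I^B i × I^B i: posterior weight 1; P(next child type B) = 3/4.
Weighted sum = 3/4.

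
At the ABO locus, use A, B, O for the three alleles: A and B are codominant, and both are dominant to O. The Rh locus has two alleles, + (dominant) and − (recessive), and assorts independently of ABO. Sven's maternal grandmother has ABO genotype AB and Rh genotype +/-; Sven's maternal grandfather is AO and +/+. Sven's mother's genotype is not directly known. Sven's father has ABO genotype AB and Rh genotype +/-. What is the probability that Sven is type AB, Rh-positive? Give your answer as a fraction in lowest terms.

21/64

Sven's mother's ABO genotype from AB × AO: 1/4 AA, 1/4 AB, 1/4 AO, 1/4 BO.
Crossing each possibility with the father AB and summing P(type AB): 1/4·1/2 + 1/4·1/2 + 1/4·1/4 + 1/4·1/4 = 3/8.
Similarly for Rh via the mother's Rh distribution: P(Rh+) = 7/8.
Independent loci: 3/8 × 7/8 = 21/64.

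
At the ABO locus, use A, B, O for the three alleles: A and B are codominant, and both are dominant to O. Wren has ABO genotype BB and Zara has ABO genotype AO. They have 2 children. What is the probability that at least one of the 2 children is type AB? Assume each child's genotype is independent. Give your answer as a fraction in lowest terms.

ABO cross BB × AO → 1/2 B, 1/2 AB.
So P(type AB) = 1/2 per child.
P(none) = (1/2)^2 = 1/4; P(at least one) = 1 − 1/4 = 3/4.

3/4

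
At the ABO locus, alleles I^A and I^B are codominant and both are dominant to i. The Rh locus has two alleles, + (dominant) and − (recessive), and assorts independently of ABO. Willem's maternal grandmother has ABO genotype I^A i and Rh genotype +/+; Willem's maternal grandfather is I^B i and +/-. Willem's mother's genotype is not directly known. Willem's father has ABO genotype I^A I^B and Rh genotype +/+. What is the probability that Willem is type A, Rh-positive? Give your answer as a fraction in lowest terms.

Willem's mother's ABO genotype from I^A i × I^B i: 1/4 I^A I^B, 1/4 I^A i, 1/4 I^B i, 1/4 i i.
Crossing each possibility with the father I^A I^B and summing P(type A): 1/4·1/4 + 1/4·1/2 + 1/4·1/4 + 1/4·1/2 = 3/8.
Similarly for Rh via the mother's Rh distribution: P(Rh+) = 1.
Independent loci: 3/8 × 1 = 3/8.

3/8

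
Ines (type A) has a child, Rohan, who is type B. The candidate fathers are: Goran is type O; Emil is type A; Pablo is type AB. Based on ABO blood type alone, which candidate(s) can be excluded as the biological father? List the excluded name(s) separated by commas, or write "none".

Goran, Emil

A candidate is excluded only if no genotype consistent with his phenotype could produce a type B child with a type A mother.
Goran (type O): no genotype consistent with that phenotype can produce a type-B child with a type-A mother.
Emil (type A): no genotype consistent with that phenotype can produce a type-B child with a type-A mother.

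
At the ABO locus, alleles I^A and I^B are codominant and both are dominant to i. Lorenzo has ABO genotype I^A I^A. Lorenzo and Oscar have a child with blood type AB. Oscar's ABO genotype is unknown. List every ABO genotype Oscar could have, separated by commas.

I^A I^B, I^B I^B, I^B i

For each candidate genotype of Oscar, check whether crossing it with I^A I^A can produce every observed child phenotype.
  I^A I^A → possible child types {A} ✗
  I^A I^B → possible child types {A, AB} ✓
  I^A i → possible child types {A} ✗
  I^B I^B → possible child types {AB} ✓
  I^B i → possible child types {A, AB} ✓
  i i → possible child types {A} ✗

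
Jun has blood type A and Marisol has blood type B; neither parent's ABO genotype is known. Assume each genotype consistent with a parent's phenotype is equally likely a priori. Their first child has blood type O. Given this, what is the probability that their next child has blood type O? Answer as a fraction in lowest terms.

Possible genotypes: Jun ∈ {AA, AO}; Marisol ∈ {BB, BO}.
Weight each parental genotype pair by prior × P(type-O child):
  AO × BO: posterior weight 1; P(next child type O) = 1/4.
Weighted sum = 1/4.

1/4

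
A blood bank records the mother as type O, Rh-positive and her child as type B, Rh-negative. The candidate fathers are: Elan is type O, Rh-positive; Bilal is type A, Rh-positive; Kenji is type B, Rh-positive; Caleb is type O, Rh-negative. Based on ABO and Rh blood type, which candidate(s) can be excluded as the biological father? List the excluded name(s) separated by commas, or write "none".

Elan, Bilal, Caleb

A candidate is excluded only if no genotype consistent with his phenotype could produce a type B, Rh-negative child with a type O, Rh-positive mother.
Elan (type O, Rh+): no genotype consistent with that phenotype can produce a type-B Rh- child with a type-O mother.
Bilal (type A, Rh+): no genotype consistent with that phenotype can produce a type-B Rh- child with a type-O mother.
Caleb (type O, Rh-): no genotype consistent with that phenotype can produce a type-B Rh- child with a type-O mother.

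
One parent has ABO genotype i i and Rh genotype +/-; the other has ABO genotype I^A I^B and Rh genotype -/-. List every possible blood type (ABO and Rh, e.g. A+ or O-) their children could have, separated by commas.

Gametes from i i × I^A I^B give offspring ABO genotypes I^A i, I^B i, i.e. phenotypes A, B.
Rh cross +/- × -/- → phenotypes Rh+, Rh-.
Combining independently: A+, A-, B+, B-.

A+, A-, B+, B-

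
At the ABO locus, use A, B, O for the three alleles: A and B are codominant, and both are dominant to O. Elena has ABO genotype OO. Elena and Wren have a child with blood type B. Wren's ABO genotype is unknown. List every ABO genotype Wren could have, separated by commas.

For each candidate genotype of Wren, check whether crossing it with OO can produce every observed child phenotype.
  AA → possible child types {A} ✗
  AB → possible child types {A, B} ✓
  AO → possible child types {O, A} ✗
  BB → possible child types {B} ✓
  BO → possible child types {O, B} ✓
  OO → possible child types {O} ✗

AB, BB, BO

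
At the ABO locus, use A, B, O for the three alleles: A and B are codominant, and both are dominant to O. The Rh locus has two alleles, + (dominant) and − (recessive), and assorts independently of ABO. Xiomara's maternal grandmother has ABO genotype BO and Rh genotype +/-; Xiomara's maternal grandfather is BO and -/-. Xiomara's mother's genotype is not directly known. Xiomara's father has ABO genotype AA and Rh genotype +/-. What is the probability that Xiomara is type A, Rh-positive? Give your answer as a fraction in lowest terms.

Xiomara's mother's ABO genotype from BO × BO: 1/4 BB, 1/2 BO, 1/4 OO.
Crossing each possibility with the father AA and summing P(type A): 1/4·0 + 1/2·1/2 + 1/4·1 = 1/2.
Similarly for Rh via the mother's Rh distribution: P(Rh+) = 5/8.
Independent loci: 1/2 × 5/8 = 5/16.

5/16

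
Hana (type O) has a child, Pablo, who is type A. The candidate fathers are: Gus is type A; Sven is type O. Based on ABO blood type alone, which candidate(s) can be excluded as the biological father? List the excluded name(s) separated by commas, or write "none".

Sven

A candidate is excluded only if no genotype consistent with his phenotype could produce a type A child with a type O mother.
Sven (type O): no genotype consistent with that phenotype can produce a type-A child with a type-O mother.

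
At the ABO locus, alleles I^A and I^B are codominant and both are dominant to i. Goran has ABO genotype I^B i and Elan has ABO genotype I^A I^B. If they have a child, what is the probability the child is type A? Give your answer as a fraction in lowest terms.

ABO cross I^B i × I^A I^B → offspring phenotypes: 1/4 A, 1/2 B, 1/4 AB.
So P(type A) = 1/4.

1/4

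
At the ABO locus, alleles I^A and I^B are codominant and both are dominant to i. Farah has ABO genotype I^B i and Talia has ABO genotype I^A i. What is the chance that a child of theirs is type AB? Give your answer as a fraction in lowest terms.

1/4

ABO cross I^B i × I^A i → offspring phenotypes: 1/4 O, 1/4 A, 1/4 B, 1/4 AB.
So P(type AB) = 1/4.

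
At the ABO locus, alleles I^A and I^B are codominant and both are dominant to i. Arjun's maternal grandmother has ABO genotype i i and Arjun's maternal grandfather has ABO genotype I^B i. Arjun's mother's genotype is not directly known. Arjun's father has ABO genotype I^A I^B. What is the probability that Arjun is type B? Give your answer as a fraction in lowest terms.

Arjun's mother's ABO genotype from i i × I^B i: 1/2 I^B i, 1/2 i i.
Crossing each possibility with the father I^A I^B and summing P(type B): 1/2·1/2 + 1/2·1/2 = 1/2.

1/2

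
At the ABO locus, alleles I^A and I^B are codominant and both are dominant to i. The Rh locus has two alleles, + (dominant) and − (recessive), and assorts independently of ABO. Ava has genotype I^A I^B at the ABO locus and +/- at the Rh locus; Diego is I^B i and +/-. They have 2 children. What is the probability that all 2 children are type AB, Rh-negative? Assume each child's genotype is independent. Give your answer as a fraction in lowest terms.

ABO cross I^A I^B × I^B i → 1/4 A, 1/2 B, 1/4 AB.
Rh cross +/- × +/- → 3/4 Rh+, 1/4 Rh-; so P(type AB, Rh-negative) = 1/4 × 1/4 = 1/16 per child.
All 2 independent: (1/16)^2 = 1/256.

1/256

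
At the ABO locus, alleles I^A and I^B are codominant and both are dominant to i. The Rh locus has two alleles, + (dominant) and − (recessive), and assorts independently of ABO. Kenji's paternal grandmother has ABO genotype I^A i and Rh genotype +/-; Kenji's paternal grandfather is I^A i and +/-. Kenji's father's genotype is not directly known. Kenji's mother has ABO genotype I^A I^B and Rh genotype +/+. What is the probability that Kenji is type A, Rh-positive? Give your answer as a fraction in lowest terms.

1/2

Kenji's father's ABO genotype from I^A i × I^A i: 1/4 I^A I^A, 1/2 I^A i, 1/4 i i.
Crossing each possibility with the mother I^A I^B and summing P(type A): 1/4·1/2 + 1/2·1/2 + 1/4·1/2 = 1/2.
Similarly for Rh via the father's Rh distribution: P(Rh+) = 1.
Independent loci: 1/2 × 1 = 1/2.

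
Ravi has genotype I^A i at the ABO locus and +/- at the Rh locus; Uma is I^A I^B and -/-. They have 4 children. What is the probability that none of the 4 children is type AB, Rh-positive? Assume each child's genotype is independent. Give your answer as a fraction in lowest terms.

ABO cross I^A i × I^A I^B → 1/2 A, 1/4 B, 1/4 AB.
Rh cross +/- × -/- → 1/2 Rh+, 1/2 Rh-; so P(type AB, Rh-positive) = 1/4 × 1/2 = 1/8 per child.
P(not type AB, Rh-positive) = 7/8 for one child; (7/8)^4 = 2401/4096.

2401/4096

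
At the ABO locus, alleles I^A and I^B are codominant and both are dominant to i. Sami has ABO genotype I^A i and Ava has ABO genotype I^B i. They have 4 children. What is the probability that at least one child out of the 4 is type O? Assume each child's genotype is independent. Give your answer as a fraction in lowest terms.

175/256

ABO cross I^A i × I^B i → 1/4 O, 1/4 A, 1/4 B, 1/4 AB.
So P(type O) = 1/4 per child.
P(none) = (3/4)^4 = 81/256; P(at least one) = 1 − 81/256 = 175/256.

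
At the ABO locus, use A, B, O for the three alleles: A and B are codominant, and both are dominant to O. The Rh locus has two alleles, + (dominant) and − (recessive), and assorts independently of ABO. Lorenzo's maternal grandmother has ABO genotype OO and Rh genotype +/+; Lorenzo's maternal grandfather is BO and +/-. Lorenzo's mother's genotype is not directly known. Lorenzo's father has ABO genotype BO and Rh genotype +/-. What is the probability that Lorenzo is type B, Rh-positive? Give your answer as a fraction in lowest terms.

Lorenzo's mother's ABO genotype from OO × BO: 1/2 BO, 1/2 OO.
Crossing each possibility with the father BO and summing P(type B): 1/2·3/4 + 1/2·1/2 = 5/8.
Similarly for Rh via the mother's Rh distribution: P(Rh+) = 7/8.
Independent loci: 5/8 × 7/8 = 35/64.

35/64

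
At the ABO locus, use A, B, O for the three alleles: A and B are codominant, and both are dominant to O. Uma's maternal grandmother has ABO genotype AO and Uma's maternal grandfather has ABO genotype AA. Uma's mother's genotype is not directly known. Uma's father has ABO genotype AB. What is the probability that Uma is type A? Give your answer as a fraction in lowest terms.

Uma's mother's ABO genotype from AO × AA: 1/2 AA, 1/2 AO.
Crossing each possibility with the father AB and summing P(type A): 1/2·1/2 + 1/2·1/2 = 1/2.

1/2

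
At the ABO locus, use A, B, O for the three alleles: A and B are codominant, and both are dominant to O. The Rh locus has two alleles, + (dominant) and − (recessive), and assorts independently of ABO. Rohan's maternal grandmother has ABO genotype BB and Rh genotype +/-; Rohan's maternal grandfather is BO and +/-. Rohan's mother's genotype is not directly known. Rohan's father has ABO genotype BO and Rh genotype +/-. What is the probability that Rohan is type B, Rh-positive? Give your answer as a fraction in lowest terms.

Rohan's mother's ABO genotype from BB × BO: 1/2 BB, 1/2 BO.
Crossing each possibility with the father BO and summing P(type B): 1/2·1 + 1/2·3/4 = 7/8.
Similarly for Rh via the mother's Rh distribution: P(Rh+) = 3/4.
Independent loci: 7/8 × 3/4 = 21/32.

21/32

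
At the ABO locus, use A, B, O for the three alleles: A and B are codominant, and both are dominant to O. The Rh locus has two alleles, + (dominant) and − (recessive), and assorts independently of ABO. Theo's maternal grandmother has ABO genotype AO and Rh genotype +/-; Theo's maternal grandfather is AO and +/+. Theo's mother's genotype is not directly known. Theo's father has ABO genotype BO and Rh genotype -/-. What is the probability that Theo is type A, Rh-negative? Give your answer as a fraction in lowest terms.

1/16

Theo's mother's ABO genotype from AO × AO: 1/4 AA, 1/2 AO, 1/4 OO.
Crossing each possibility with the father BO and summing P(type A): 1/4·1/2 + 1/2·1/4 + 1/4·0 = 1/4.
Similarly for Rh via the mother's Rh distribution: P(Rh-) = 1/4.
Independent loci: 1/4 × 1/4 = 1/16.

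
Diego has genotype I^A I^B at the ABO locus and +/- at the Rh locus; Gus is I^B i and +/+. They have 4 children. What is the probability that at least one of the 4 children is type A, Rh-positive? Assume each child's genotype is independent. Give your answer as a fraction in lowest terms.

175/256

ABO cross I^A I^B × I^B i → 1/4 A, 1/2 B, 1/4 AB.
Rh cross +/- × +/+ → 1 Rh+; so P(type A, Rh-positive) = 1/4 × 1 = 1/4 per child.
P(none) = (3/4)^4 = 81/256; P(at least one) = 1 − 81/256 = 175/256.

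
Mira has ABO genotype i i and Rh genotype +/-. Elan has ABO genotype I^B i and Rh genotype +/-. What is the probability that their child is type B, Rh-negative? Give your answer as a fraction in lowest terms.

1/8

ABO cross i i × I^B i → offspring phenotypes: 1/2 O, 1/2 B.
Rh cross +/- × +/- → 3/4 Rh+, 1/4 Rh-.
Independent loci: P(type B, Rh-negative) = 1/2 × 1/4 = 1/8.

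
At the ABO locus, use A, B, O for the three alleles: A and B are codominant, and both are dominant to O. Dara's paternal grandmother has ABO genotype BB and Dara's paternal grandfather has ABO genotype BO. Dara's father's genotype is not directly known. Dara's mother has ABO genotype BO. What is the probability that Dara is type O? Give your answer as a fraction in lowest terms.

Dara's father's ABO genotype from BB × BO: 1/2 BB, 1/2 BO.
Crossing each possibility with the mother BO and summing P(type O): 1/2·0 + 1/2·1/4 = 1/8.

1/8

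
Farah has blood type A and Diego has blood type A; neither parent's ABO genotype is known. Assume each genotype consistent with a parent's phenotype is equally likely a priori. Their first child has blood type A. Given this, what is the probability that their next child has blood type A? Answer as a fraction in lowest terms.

Possible genotypes: Farah ∈ {AA, AO}; Diego ∈ {AA, AO}.
Weight each parental genotype pair by prior × P(type-A child):
  AA × AA: posterior weight 4/15; P(next child type A) = 1.
  AA × AO: posterior weight 4/15; P(next child type A) = 1.
  AO × AA: posterior weight 4/15; P(next child type A) = 1.
  AO × AO: posterior weight 1/5; P(next child type A) = 3/4.
Weighted sum = 19/20.

19/20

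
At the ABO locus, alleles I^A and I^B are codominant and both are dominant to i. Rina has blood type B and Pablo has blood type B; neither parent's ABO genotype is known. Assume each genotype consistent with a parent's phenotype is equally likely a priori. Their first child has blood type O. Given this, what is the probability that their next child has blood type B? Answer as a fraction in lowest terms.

Possible genotypes: Rina ∈ {I^B I^B, I^B i}; Pablo ∈ {I^B I^B, I^B i}.
Weight each parental genotype pair by prior × P(type-O child):
  I^B i × I^B i: posterior weight 1; P(next child type B) = 3/4.
Weighted sum = 3/4.

3/4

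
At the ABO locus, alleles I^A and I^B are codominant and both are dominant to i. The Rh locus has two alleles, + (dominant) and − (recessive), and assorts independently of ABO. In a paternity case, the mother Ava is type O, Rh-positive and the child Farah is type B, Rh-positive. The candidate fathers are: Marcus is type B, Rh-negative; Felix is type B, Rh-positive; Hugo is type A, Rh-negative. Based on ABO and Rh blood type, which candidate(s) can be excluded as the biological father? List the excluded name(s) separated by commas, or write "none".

Hugo

A candidate is excluded only if no genotype consistent with his phenotype could produce a type B, Rh-positive child with a type O, Rh-positive mother.
Hugo (type A, Rh-): no genotype consistent with that phenotype can produce a type-B Rh+ child with a type-O mother.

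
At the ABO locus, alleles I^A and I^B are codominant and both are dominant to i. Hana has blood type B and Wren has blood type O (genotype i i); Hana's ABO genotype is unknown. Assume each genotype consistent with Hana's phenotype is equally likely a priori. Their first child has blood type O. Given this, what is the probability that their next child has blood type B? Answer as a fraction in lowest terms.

Possible genotypes: Hana ∈ {I^B I^B, I^B i}; Wren ∈ {i i}.
Weight each parental genotype pair by prior × P(type-O child):
  I^B i × i i: posterior weight 1; P(next child type B) = 1/2.
Weighted sum = 1/2.

1/2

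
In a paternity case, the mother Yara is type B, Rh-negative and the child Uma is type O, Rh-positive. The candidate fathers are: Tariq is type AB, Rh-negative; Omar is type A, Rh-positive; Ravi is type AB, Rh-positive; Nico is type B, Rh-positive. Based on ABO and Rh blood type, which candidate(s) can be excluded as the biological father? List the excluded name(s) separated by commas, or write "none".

Tariq, Ravi

A candidate is excluded only if no genotype consistent with his phenotype could produce a type O, Rh-positive child with a type B, Rh-negative mother.
Tariq (type AB, Rh-): no genotype consistent with that phenotype can produce a type-O Rh+ child with a type-B mother.
Ravi (type AB, Rh+): no genotype consistent with that phenotype can produce a type-O Rh+ child with a type-B mother.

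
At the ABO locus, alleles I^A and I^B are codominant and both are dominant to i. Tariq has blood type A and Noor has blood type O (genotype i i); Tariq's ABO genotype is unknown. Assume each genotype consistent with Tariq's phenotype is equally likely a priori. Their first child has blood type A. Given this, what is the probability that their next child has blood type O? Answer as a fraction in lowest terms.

Possible genotypes: Tariq ∈ {I^A I^A, I^A i}; Noor ∈ {i i}.
Weight each parental genotype pair by prior × P(type-A child):
  I^A I^A × i i: posterior weight 2/3; P(next child type O) = 0.
  I^A i × i i: posterior weight 1/3; P(next child type O) = 1/2.
Weighted sum = 1/6.

1/6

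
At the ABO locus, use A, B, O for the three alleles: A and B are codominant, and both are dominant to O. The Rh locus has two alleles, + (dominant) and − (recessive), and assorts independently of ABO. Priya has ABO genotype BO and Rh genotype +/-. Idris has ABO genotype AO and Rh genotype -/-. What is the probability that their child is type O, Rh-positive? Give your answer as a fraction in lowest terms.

ABO cross BO × AO → offspring phenotypes: 1/4 O, 1/4 A, 1/4 B, 1/4 AB.
Rh cross +/- × -/- → 1/2 Rh+, 1/2 Rh-.
Independent loci: P(type O, Rh-positive) = 1/4 × 1/2 = 1/8.

1/8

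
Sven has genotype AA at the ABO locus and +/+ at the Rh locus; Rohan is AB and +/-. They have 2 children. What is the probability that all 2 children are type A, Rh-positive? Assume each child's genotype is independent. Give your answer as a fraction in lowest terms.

ABO cross AA × AB → 1/2 A, 1/2 AB.
Rh cross +/+ × +/- → 1 Rh+; so P(type A, Rh-positive) = 1/2 × 1 = 1/2 per child.
All 2 independent: (1/2)^2 = 1/4.

1/4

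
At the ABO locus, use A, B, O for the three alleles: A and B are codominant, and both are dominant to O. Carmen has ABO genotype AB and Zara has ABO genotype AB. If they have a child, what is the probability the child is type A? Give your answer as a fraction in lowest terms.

ABO cross AB × AB → offspring phenotypes: 1/4 A, 1/4 B, 1/2 AB.
So P(type A) = 1/4.

1/4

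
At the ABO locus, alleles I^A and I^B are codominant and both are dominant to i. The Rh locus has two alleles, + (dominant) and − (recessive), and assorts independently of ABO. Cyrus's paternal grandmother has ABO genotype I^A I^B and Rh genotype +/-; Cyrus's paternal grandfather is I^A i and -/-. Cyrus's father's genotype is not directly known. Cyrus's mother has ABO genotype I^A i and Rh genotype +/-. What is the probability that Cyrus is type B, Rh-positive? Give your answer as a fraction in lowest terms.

5/64

Cyrus's father's ABO genotype from I^A I^B × I^A i: 1/4 I^A I^A, 1/4 I^A I^B, 1/4 I^A i, 1/4 I^B i.
Crossing each possibility with the mother I^A i and summing P(type B): 1/4·0 + 1/4·1/4 + 1/4·0 + 1/4·1/4 = 1/8.
Similarly for Rh via the father's Rh distribution: P(Rh+) = 5/8.
Independent loci: 1/8 × 5/8 = 5/64.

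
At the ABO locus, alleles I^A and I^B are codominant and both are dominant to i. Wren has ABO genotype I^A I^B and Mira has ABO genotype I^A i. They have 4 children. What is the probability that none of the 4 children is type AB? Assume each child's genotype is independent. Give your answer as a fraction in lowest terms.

ABO cross I^A I^B × I^A i → 1/2 A, 1/4 B, 1/4 AB.
So P(type AB) = 1/4 per child.
P(not type AB) = 3/4 for one child; (3/4)^4 = 81/256.

81/256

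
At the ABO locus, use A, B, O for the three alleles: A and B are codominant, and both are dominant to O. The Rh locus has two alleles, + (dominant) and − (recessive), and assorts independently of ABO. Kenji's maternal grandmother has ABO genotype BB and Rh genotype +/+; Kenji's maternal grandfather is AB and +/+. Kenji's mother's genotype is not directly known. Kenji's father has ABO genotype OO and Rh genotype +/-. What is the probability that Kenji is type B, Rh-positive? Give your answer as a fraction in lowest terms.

Kenji's mother's ABO genotype from BB × AB: 1/2 AB, 1/2 BB.
Crossing each possibility with the father OO and summing P(type B): 1/2·1/2 + 1/2·1 = 3/4.
Similarly for Rh via the mother's Rh distribution: P(Rh+) = 1.
Independent loci: 3/4 × 1 = 3/4.

3/4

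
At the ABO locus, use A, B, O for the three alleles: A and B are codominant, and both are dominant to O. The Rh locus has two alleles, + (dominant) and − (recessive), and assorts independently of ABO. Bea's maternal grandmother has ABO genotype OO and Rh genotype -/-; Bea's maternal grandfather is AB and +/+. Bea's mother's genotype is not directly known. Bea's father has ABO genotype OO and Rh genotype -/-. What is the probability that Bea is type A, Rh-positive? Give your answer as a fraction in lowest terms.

Bea's mother's ABO genotype from OO × AB: 1/2 AO, 1/2 BO.
Crossing each possibility with the father OO and summing P(type A): 1/2·1/2 + 1/2·0 = 1/4.
Similarly for Rh via the mother's Rh distribution: P(Rh+) = 1/2.
Independent loci: 1/4 × 1/2 = 1/8.

1/8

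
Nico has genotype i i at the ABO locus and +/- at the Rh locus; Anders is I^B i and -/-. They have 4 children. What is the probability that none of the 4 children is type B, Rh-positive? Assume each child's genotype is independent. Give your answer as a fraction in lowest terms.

ABO cross i i × I^B i → 1/2 O, 1/2 B.
Rh cross +/- × -/- → 1/2 Rh+, 1/2 Rh-; so P(type B, Rh-positive) = 1/2 × 1/2 = 1/4 per child.
P(not type B, Rh-positive) = 3/4 for one child; (3/4)^4 = 81/256.

81/256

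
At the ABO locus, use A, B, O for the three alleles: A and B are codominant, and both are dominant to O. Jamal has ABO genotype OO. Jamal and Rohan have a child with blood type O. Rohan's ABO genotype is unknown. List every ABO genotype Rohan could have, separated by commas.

AO, BO, OO

For each candidate genotype of Rohan, check whether crossing it with OO can produce every observed child phenotype.
  AA → possible child types {A} ✗
  AB → possible child types {A, B} ✗
  AO → possible child types {O, A} ✓
  BB → possible child types {B} ✗
  BO → possible child types {O, B} ✓
  OO → possible child types {O} ✓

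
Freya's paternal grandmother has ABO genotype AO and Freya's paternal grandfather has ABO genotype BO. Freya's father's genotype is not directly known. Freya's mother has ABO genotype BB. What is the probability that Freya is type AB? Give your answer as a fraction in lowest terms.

1/4

Freya's father's ABO genotype from AO × BO: 1/4 AB, 1/4 AO, 1/4 BO, 1/4 OO.
Crossing each possibility with the mother BB and summing P(type AB): 1/4·1/2 + 1/4·1/2 + 1/4·0 + 1/4·0 = 1/4.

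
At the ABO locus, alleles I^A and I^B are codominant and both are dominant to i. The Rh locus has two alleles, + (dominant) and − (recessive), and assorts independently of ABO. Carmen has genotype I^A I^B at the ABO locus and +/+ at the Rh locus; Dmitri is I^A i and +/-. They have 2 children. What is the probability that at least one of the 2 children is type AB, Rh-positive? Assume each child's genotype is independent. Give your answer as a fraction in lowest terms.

ABO cross I^A I^B × I^A i → 1/2 A, 1/4 B, 1/4 AB.
Rh cross +/+ × +/- → 1 Rh+; so P(type AB, Rh-positive) = 1/4 × 1 = 1/4 per child.
P(none) = (3/4)^2 = 9/16; P(at least one) = 1 − 9/16 = 7/16.

7/16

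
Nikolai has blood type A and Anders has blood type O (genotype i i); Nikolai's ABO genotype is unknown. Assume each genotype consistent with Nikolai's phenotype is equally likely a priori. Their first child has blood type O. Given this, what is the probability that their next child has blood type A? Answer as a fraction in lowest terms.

1/2

Possible genotypes: Nikolai ∈ {I^A I^A, I^A i}; Anders ∈ {i i}.
Weight each parental genotype pair by prior × P(type-O child):
  I^A i × i i: posterior weight 1; P(next child type A) = 1/2.
Weighted sum = 1/2.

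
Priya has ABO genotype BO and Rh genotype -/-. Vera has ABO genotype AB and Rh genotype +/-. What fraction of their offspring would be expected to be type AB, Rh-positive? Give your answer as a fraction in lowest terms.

1/8

ABO cross BO × AB → offspring phenotypes: 1/4 A, 1/2 B, 1/4 AB.
Rh cross -/- × +/- → 1/2 Rh+, 1/2 Rh-.
Independent loci: P(type AB, Rh-positive) = 1/4 × 1/2 = 1/8.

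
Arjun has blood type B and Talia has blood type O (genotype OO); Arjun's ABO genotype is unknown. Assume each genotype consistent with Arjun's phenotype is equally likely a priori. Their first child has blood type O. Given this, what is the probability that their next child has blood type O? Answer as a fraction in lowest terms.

Possible genotypes: Arjun ∈ {BB, BO}; Talia ∈ {OO}.
Weight each parental genotype pair by prior × P(type-O child):
  BO × OO: posterior weight 1; P(next child type O) = 1/2.
Weighted sum = 1/2.

1/2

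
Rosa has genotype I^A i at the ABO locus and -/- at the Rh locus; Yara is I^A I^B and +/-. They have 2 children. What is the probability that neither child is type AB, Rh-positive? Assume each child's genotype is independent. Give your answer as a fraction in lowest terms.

49/64

ABO cross I^A i × I^A I^B → 1/2 A, 1/4 B, 1/4 AB.
Rh cross -/- × +/- → 1/2 Rh+, 1/2 Rh-; so P(type AB, Rh-positive) = 1/4 × 1/2 = 1/8 per child.
P(not type AB, Rh-positive) = 7/8 for one child; (7/8)^2 = 49/64.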